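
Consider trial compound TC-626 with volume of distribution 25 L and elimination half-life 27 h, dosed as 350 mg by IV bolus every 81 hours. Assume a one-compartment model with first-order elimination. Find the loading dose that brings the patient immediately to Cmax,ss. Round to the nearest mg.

400 mg

f = (1/2)^(81/27) ≈ 0.125000; accumulation ratio R = 1/(1−f) ≈ 1.14286.
Loading dose to hit Cmax,ss on first dose: D_load = D_maint·R ≈ 350 × 1.14286 ≈ 400.00 mg.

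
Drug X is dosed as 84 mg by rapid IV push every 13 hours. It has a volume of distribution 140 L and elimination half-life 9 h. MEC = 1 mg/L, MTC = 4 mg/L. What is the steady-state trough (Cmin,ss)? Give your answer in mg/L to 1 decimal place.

τ/t½ = 13/9 ≈ 1.4444, so fraction remaining f = (1/2)^(13/9) ≈ 0.3674.
Single-dose peak C₀ = D/Vd = 84/140 ≈ 0.600 mg/L.
Steady-state trough Cmin,ss = C₀·f/(1−f) ≈ 0.600 × 0.3674/0.6326 ≈ 0.348 mg/L.
Trough 0.3 mg/L vs MEC 1 mg/L: subtherapeutic.

0.3 mg/L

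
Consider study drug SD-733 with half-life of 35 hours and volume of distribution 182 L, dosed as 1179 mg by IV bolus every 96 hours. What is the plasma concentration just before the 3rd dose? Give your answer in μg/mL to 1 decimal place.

1.1 μg/mL

f = (1/2)^(τ/t½) = (1/2)^(96/35) ≈ 0.1494.
C₀ = D/Vd = 1179/182 ≈ 6.478 μg/mL.
Before the 3rd dose, 2 doses have been given. Superposition: Cmin = C₀·(f + f²).
≈ 6.478 × (0.1494 + 0.0223) ≈ 6.478 × 0.1717 ≈ 1.112 μg/mL.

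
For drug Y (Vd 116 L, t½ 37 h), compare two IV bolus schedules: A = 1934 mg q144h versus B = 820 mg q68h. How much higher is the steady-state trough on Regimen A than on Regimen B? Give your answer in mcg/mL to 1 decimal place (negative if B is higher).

Regimen A: f = (1/2)^(144/37) ≈ 0.0674; Cmin,ss = (1934/116)·f/(1−f) ≈ 1.205 mcg/mL.
Regimen B: f = (1/2)^(68/37) ≈ 0.2797; Cmin,ss = (820/116)·f/(1−f) ≈ 2.745 mcg/mL.
Difference ≈ 1.205 − 2.745 ≈ -1.540 mcg/mL.

-1.5 mcg/mL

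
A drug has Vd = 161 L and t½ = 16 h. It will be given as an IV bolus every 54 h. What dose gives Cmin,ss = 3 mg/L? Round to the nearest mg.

4528 mg

τ/t½ = 54/16 ≈ 3.375, so f = (1/2)^(54/16) ≈ 0.096388.
Cmin,ss = (D/Vd)·f/(1−f), so D = Cmin,ss·Vd·(1−f)/f.
D = 3 × 161 × (1−f)/f ≈ 3 × 161 × 9.37474 ≈ 4528.00 mg.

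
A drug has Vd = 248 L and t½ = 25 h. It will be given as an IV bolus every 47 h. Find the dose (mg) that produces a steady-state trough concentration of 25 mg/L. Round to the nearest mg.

τ/t½ = 47/25 ≈ 1.88, so f = (1/2)^(47/25) ≈ 0.271684.
Cmin,ss = (D/Vd)·f/(1−f), so D = Cmin,ss·Vd·(1−f)/f.
D = 25 × 248 × (1−f)/f ≈ 25 × 248 × 2.68075 ≈ 16620.65 mg.

16621 mg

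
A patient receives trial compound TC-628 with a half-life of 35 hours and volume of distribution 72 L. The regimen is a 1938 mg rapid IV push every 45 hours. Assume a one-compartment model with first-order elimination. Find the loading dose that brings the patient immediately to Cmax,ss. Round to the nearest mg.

f = (1/2)^(45/35) ≈ 0.410168; accumulation ratio R = 1/(1−f) ≈ 1.69540.
Loading dose to hit Cmax,ss on first dose: D_load = D_maint·R ≈ 1938 × 1.69540 ≈ 3285.69 mg.

3286 mg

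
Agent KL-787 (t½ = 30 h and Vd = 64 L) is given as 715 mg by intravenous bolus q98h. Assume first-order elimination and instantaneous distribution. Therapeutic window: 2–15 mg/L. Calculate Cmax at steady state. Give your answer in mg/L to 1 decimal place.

12.5 mg/L

τ/t½ = 98/30 ≈ 3.2667, so fraction remaining f = (1/2)^(98/30) ≈ 0.1039.
Accumulation ratio R = 1/(1 − f) ≈ 1/0.8961 ≈ 1.1159.
Each bolus raises the concentration by D/Vd = 715/64 ≈ 11.172 mg/L.
Steady-state peak Cmax,ss = C₀·R ≈ 11.172 × 1.1159 ≈ 12.467 mg/L.
Peak 12.5 mg/L vs MTC 15 mg/L: below toxic threshold.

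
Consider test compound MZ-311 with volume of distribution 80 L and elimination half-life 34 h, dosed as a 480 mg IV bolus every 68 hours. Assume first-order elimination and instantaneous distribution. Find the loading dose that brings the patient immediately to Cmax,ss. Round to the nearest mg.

640 mg

f = (1/2)^(68/34) ≈ 0.250000; accumulation ratio R = 1/(1−f) ≈ 1.33333.
Loading dose to hit Cmax,ss on first dose: D_load = D_maint·R ≈ 480 × 1.33333 ≈ 640.00 mg.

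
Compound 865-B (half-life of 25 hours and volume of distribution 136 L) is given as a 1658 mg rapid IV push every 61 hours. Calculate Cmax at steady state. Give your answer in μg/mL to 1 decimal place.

14.9 μg/mL

Over one 61-h interval, 61/25 ≈ 2.44 half-lives elapse, leaving f ≈ 0.1843 of each dose.
Accumulation ratio R = 1/(1 − f) ≈ 1/0.8157 ≈ 1.2259.
Each bolus raises the concentration by D/Vd = 1658/136 ≈ 12.191 μg/mL.
Steady-state peak Cmax,ss = C₀·R ≈ 12.191 × 1.2259 ≈ 14.945 μg/mL.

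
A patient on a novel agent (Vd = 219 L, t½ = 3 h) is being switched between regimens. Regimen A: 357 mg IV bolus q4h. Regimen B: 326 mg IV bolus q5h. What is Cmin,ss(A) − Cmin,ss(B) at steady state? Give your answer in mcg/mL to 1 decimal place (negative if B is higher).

Regimen A: f = (1/2)^(4/3) ≈ 0.3969; Cmin,ss = (357/219)·f/(1−f) ≈ 1.073 mcg/mL.
Regimen B: f = (1/2)^(5/3) ≈ 0.3150; Cmin,ss = (326/219)·f/(1−f) ≈ 0.685 mcg/mL.
Difference ≈ 1.073 − 0.685 ≈ 0.388 mcg/mL.

0.4 mcg/mL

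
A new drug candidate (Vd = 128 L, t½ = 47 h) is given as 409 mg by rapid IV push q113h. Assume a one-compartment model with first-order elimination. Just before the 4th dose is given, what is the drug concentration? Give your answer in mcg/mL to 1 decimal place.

0.7 mcg/mL

f = (1/2)^(τ/t½) = (1/2)^(113/47) ≈ 0.1889.
C₀ = D/Vd = 409/128 ≈ 3.195 mcg/mL.
Before the 4th dose, 3 doses have been given. Superposition: Cmin = C₀·(f + f² + … + f^3).
≈ 3.195 × (0.1889 + 0.0357 + 0.0067) ≈ 3.195 × 0.2313 ≈ 0.739 mcg/mL.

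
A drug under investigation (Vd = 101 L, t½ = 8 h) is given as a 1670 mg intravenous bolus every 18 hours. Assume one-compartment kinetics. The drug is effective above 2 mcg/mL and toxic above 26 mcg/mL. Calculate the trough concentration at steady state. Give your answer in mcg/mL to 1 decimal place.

4.4 mcg/mL

Over one 18-h interval, 18/8 ≈ 2.25 half-lives elapse, leaving f ≈ 0.2102 of each dose.
At steady state, accumulation factor R = 1/(1 − e^(−kτ)) ≈ 1.2661.
Single-dose peak C₀ = D/Vd = 1670/101 ≈ 16.535 mcg/mL.
Cmax,ss = C₀/(1 − f) ≈ 16.535/0.7898 ≈ 20.936 mcg/mL.
One interval later, Cmin,ss = Cmax,ss·e^(−kτ) ≈ 20.936 × 0.2102 ≈ 4.401 mcg/mL.
Trough 4.4 mcg/mL vs MEC 2 mcg/mL: adequate.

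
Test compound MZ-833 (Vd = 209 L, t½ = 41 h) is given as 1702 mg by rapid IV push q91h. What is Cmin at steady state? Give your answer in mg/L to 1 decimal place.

τ/t½ = 91/41 ≈ 2.2195, so fraction remaining f = (1/2)^(91/41) ≈ 0.2147.
Each bolus raises the concentration by D/Vd = 1702/209 ≈ 8.144 mg/L.
Steady-state trough Cmin,ss = C₀·f/(1−f) ≈ 8.144 × 0.2147/0.7853 ≈ 2.227 mg/L.

2.2 mg/L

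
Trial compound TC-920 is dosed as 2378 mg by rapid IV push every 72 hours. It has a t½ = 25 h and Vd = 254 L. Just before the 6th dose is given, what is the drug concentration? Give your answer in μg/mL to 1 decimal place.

f = (1/2)^(τ/t½) = (1/2)^(72/25) ≈ 0.1358.
C₀ = D/Vd = 2378/254 ≈ 9.362 μg/mL.
Before the 6th dose, 5 doses have been given. Superposition: Cmin = C₀·(f + f² + … + f^5).
≈ 9.362 × (0.1358 + 0.0184 + 0.0025 + 0.0003 + 0.0000) ≈ 9.362 × 0.1570 ≈ 1.470 μg/mL.

1.5 μg/mL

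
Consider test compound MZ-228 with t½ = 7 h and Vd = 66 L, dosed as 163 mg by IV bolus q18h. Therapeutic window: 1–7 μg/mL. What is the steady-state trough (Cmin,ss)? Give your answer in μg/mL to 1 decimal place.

k = ln2/t½ = ln2/7 ≈ 0.099021 h⁻¹; fraction remaining f = e^(−kτ) = e^(−0.099021×18) ≈ 0.1682.
Accumulation ratio R = 1/(1 − f) ≈ 1/0.8318 ≈ 1.2022.
Single-dose peak C₀ = D/Vd = 163/66 ≈ 2.470 μg/mL.
Cmax,ss = C₀/(1 − f) ≈ 2.470/0.8318 ≈ 2.969 μg/mL.
One interval later, Cmin,ss = Cmax,ss·e^(−kτ) ≈ 2.969 × 0.1682 ≈ 0.499 μg/mL.
Trough 0.5 μg/mL vs MEC 1 μg/mL: subtherapeutic.

0.5 μg/mL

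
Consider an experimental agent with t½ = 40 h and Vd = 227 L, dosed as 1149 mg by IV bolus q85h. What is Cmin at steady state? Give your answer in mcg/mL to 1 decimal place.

τ/t½ = 85/40 ≈ 2.125, so fraction remaining f = (1/2)^(85/40) ≈ 0.2293.
Single-dose peak C₀ = D/Vd = 1149/227 ≈ 5.062 mcg/mL.
Steady-state trough Cmin,ss = C₀·f/(1−f) ≈ 5.062 × 0.2293/0.7707 ≈ 1.506 mcg/mL.

1.5 mcg/mL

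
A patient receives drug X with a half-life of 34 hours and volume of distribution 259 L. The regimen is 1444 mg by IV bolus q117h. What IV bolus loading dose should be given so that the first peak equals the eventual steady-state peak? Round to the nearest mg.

f = (1/2)^(117/34) ≈ 0.092067; accumulation ratio R = 1/(1−f) ≈ 1.10140.
Loading dose to hit Cmax,ss on first dose: D_load = D_maint·R ≈ 1444 × 1.10140 ≈ 1590.42 mg.

1590 mg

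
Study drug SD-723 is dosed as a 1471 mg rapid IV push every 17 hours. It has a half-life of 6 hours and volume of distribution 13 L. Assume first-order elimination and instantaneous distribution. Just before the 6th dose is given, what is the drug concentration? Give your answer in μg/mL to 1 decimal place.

f = (1/2)^(τ/t½) = (1/2)^(17/6) ≈ 0.1403.
C₀ = D/Vd = 1471/13 ≈ 113.154 μg/mL.
Before the 6th dose, 5 doses have been given. Superposition: Cmin = C₀·(f + f² + … + f^5).
≈ 113.154 × (0.1403 + 0.0197 + 0.0028 + 0.0004 + 0.0001) ≈ 113.154 × 0.1633 ≈ 18.478 μg/mL.

18.5 μg/mL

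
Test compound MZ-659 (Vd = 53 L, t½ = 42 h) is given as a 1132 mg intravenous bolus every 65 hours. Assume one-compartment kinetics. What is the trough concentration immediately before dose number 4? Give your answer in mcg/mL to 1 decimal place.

f = (1/2)^(τ/t½) = (1/2)^(65/42) ≈ 0.3421.
C₀ = D/Vd = 1132/53 ≈ 21.358 mcg/mL.
Before the 4th dose, 3 doses have been given. Superposition: Cmin = C₀·(f + f² + … + f^3).
≈ 21.358 × (0.3421 + 0.1170 + 0.0400) ≈ 21.358 × 0.4991 ≈ 10.660 mcg/mL.

10.7 mcg/mL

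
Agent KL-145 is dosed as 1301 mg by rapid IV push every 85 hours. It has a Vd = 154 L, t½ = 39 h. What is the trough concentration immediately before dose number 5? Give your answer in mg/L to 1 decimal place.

f = (1/2)^(τ/t½) = (1/2)^(85/39) ≈ 0.2208.
C₀ = D/Vd = 1301/154 ≈ 8.448 mg/L.
Before the 5th dose, 4 doses have been given. Superposition: Cmin = C₀·(f + f² + … + f^4).
≈ 8.448 × (0.2208 + 0.0488 + 0.0108 + 0.0024) ≈ 8.448 × 0.2828 ≈ 2.389 mg/L.

2.4 mg/L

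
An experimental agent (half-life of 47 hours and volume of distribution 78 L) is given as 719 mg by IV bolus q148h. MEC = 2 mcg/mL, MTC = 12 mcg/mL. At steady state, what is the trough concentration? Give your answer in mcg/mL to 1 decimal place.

1.2 mcg/mL

Over one 148-h interval, 148/47 ≈ 3.1489 half-lives elapse, leaving f ≈ 0.1127 of each dose.
Each bolus raises the concentration by D/Vd = 719/78 ≈ 9.218 mcg/mL.
Steady-state trough Cmin,ss = C₀·f/(1−f) ≈ 9.218 × 0.1127/0.8873 ≈ 1.171 mcg/mL.
Trough 1.2 mcg/mL vs MEC 2 mcg/mL: subtherapeutic.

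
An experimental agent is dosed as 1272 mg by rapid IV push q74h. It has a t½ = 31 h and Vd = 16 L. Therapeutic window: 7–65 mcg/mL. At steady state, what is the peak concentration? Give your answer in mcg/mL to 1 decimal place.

98.3 mcg/mL

τ/t½ = 74/31 ≈ 2.3871, so fraction remaining f = (1/2)^(74/31) ≈ 0.1912.
Accumulation ratio R = 1/(1 − f) ≈ 1/0.8088 ≈ 1.2364.
Single-dose peak C₀ = D/Vd = 1272/16 ≈ 79.500 mcg/mL.
Cmax,ss = C₀/(1 − f) ≈ 79.500/0.8088 ≈ 98.294 mcg/mL.
Peak 98.3 mcg/mL vs MTC 65 mcg/mL: exceeds toxic threshold.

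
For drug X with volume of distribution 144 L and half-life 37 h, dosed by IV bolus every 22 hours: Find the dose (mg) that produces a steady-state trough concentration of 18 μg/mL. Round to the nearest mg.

τ/t½ = 22/37 ≈ 0.59459, so f = (1/2)^(22/37) ≈ 0.662231.
Cmin,ss = (D/Vd)·f/(1−f), so D = Cmin,ss·Vd·(1−f)/f.
D = 18 × 144 × (1−f)/f ≈ 18 × 144 × 0.51005 ≈ 1322.05 mg.

1322 mg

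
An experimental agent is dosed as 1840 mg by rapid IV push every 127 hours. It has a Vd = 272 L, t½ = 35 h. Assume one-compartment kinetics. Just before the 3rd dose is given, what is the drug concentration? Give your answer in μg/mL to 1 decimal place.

0.6 μg/mL

f = (1/2)^(τ/t½) = (1/2)^(127/35) ≈ 0.0809.
C₀ = D/Vd = 1840/272 ≈ 6.765 μg/mL.
Before the 3rd dose, 2 doses have been given. Superposition: Cmin = C₀·(f + f²).
≈ 6.765 × (0.0809 + 0.0065) ≈ 6.765 × 0.0874 ≈ 0.591 μg/mL.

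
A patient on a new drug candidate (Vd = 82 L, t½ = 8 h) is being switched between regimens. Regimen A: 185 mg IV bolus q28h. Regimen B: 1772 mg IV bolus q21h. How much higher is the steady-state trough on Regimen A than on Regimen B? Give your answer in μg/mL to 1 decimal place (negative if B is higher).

-4.0 μg/mL

Regimen A: f = (1/2)^(28/8) ≈ 0.0884; Cmin,ss = (185/82)·f/(1−f) ≈ 0.219 μg/mL.
Regimen B: f = (1/2)^(21/8) ≈ 0.1621; Cmin,ss = (1772/82)·f/(1−f) ≈ 4.181 μg/mL.
Difference ≈ 0.219 − 4.181 ≈ -3.962 μg/mL.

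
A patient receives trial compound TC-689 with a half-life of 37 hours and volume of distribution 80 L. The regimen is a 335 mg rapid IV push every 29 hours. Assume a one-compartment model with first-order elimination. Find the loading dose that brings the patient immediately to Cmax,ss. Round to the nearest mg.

f = (1/2)^(29/37) ≈ 0.580841; accumulation ratio R = 1/(1−f) ≈ 2.38573.
Loading dose to hit Cmax,ss on first dose: D_load = D_maint·R ≈ 335 × 2.38573 ≈ 799.22 mg.

799 mg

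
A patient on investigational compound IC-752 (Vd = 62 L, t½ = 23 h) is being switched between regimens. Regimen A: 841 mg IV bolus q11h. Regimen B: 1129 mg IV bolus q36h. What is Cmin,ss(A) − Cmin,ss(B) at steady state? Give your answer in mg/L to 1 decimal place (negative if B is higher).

Regimen A: f = (1/2)^(11/23) ≈ 0.7178; Cmin,ss = (841/62)·f/(1−f) ≈ 34.503 mg/L.
Regimen B: f = (1/2)^(36/23) ≈ 0.3379; Cmin,ss = (1129/62)·f/(1−f) ≈ 9.293 mg/L.
Difference ≈ 34.503 − 9.293 ≈ 25.210 mg/L.

25.2 mg/L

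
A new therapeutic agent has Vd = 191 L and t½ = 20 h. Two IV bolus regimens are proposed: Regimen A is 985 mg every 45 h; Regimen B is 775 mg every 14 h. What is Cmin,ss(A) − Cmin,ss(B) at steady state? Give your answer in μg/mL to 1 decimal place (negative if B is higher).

Regimen A: f = (1/2)^(45/20) ≈ 0.2102; Cmin,ss = (985/191)·f/(1−f) ≈ 1.373 μg/mL.
Regimen B: f = (1/2)^(14/20) ≈ 0.6156; Cmin,ss = (775/191)·f/(1−f) ≈ 6.498 μg/mL.
Difference ≈ 1.373 − 6.498 ≈ -5.125 μg/mL.

-5.1 μg/mL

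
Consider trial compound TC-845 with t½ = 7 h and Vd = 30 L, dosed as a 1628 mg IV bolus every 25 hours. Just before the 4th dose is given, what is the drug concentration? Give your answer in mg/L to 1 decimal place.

5.0 mg/L

f = (1/2)^(τ/t½) = (1/2)^(25/7) ≈ 0.0841.
C₀ = D/Vd = 1628/30 ≈ 54.267 mg/L.
Before the 4th dose, 3 doses have been given. Superposition: Cmin = C₀·(f + f² + … + f^3).
≈ 54.267 × (0.0841 + 0.0071 + 0.0006) ≈ 54.267 × 0.0918 ≈ 4.982 mg/L.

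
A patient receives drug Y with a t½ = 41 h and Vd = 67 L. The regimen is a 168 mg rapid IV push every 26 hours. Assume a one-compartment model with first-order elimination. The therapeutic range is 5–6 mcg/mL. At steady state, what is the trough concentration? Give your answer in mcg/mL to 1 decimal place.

4.5 mcg/mL

Over one 26-h interval, 26/41 ≈ 0.63415 half-lives elapse, leaving f ≈ 0.6443 of each dose.
Each bolus raises the concentration by D/Vd = 168/67 ≈ 2.507 mcg/mL.
Steady-state trough Cmin,ss = C₀·f/(1−f) ≈ 2.507 × 0.6443/0.3557 ≈ 4.541 mcg/mL.
Trough 4.5 mcg/mL vs MEC 5 mcg/mL: subtherapeutic.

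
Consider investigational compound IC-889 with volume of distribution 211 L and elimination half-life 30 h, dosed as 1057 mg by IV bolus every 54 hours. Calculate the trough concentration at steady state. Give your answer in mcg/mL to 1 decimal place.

k = ln2/t½ = ln2/30 ≈ 0.023105 h⁻¹; fraction remaining f = e^(−kτ) = e^(−0.023105×54) ≈ 0.2872.
Single-dose peak C₀ = D/Vd = 1057/211 ≈ 5.009 mcg/mL.
Steady-state trough Cmin,ss = C₀·f/(1−f) ≈ 5.009 × 0.2872/0.7128 ≈ 2.018 mcg/mL.

2.0 mcg/mL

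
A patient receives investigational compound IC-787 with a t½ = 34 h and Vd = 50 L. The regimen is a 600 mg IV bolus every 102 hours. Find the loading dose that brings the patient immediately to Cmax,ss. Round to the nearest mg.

f = (1/2)^(102/34) ≈ 0.125000; accumulation ratio R = 1/(1−f) ≈ 1.14286.
Loading dose to hit Cmax,ss on first dose: D_load = D_maint·R ≈ 600 × 1.14286 ≈ 685.72 mg.

686 mg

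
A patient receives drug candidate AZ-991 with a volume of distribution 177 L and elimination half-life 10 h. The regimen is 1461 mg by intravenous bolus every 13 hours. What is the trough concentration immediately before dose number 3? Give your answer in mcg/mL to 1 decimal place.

f = (1/2)^(τ/t½) = (1/2)^(13/10) ≈ 0.4061.
C₀ = D/Vd = 1461/177 ≈ 8.254 mcg/mL.
Before the 3rd dose, 2 doses have been given. Superposition: Cmin = C₀·(f + f²).
≈ 8.254 × (0.4061 + 0.1649) ≈ 8.254 × 0.5710 ≈ 4.713 mcg/mL.

4.7 mcg/mL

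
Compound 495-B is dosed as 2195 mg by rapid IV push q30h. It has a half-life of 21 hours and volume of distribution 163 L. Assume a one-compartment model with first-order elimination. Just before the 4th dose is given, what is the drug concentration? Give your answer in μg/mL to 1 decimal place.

7.6 μg/mL

f = (1/2)^(τ/t½) = (1/2)^(30/21) ≈ 0.3715.
C₀ = D/Vd = 2195/163 ≈ 13.466 μg/mL.
Before the 4th dose, 3 doses have been given. Superposition: Cmin = C₀·(f + f² + … + f^3).
≈ 13.466 × (0.3715 + 0.1380 + 0.0513) ≈ 13.466 × 0.5608 ≈ 7.552 μg/mL.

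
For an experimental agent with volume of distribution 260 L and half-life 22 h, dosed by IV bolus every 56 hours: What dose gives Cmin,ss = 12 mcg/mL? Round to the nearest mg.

15094 mg

τ/t½ = 56/22 ≈ 2.5455, so f = (1/2)^(56/22) ≈ 0.171294.
Cmin,ss = (D/Vd)·f/(1−f), so D = Cmin,ss·Vd·(1−f)/f.
D = 12 × 260 × (1−f)/f ≈ 12 × 260 × 4.83792 ≈ 15094.31 mg.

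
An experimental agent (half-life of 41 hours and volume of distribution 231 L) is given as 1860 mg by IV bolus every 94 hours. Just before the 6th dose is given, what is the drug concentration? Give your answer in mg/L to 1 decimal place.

2.1 mg/L

f = (1/2)^(τ/t½) = (1/2)^(94/41) ≈ 0.2041.
C₀ = D/Vd = 1860/231 ≈ 8.052 mg/L.
Before the 6th dose, 5 doses have been given. Superposition: Cmin = C₀·(f + f² + … + f^5).
≈ 8.052 × (0.2041 + 0.0417 + 0.0085 + 0.0017 + 0.0004) ≈ 8.052 × 0.2564 ≈ 2.065 mg/L.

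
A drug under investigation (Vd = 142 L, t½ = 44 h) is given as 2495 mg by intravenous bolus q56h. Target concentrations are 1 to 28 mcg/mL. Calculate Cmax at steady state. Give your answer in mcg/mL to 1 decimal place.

τ/t½ = 56/44 ≈ 1.2727, so fraction remaining f = (1/2)^(56/44) ≈ 0.4139.
At steady state, accumulation factor R = 1/(1 − e^(−kτ)) ≈ 1.7062.
Each bolus raises the concentration by D/Vd = 2495/142 ≈ 17.570 mcg/mL.
Steady-state peak Cmax,ss = C₀·R ≈ 17.570 × 1.7062 ≈ 29.978 mcg/mL.
Peak 30.0 mcg/mL vs MTC 28 mcg/mL: exceeds toxic threshold.

30.0 mcg/mL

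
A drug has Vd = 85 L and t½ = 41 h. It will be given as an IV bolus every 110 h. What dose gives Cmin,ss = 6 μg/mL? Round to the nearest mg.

2765 mg

τ/t½ = 110/41 ≈ 2.6829, so f = (1/2)^(110/41) ≈ 0.155725.
Cmin,ss = (D/Vd)·f/(1−f), so D = Cmin,ss·Vd·(1−f)/f.
D = 6 × 85 × (1−f)/f ≈ 6 × 85 × 5.42158 ≈ 2765.01 mg.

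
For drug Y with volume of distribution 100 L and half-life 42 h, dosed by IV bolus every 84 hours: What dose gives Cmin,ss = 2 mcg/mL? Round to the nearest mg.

600 mg

τ/t½ = 84/42 ≈ 2, so f = (1/2)^(84/42) ≈ 0.250000.
Cmin,ss = (D/Vd)·f/(1−f), so D = Cmin,ss·Vd·(1−f)/f.
D = 2 × 100 × (1−f)/f ≈ 2 × 100 × 3.00000 ≈ 600.00 mg.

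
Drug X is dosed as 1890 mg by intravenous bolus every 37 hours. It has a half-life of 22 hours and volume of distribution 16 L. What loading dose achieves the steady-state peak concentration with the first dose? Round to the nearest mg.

2746 mg

f = (1/2)^(37/22) ≈ 0.311690; accumulation ratio R = 1/(1−f) ≈ 1.45283.
Loading dose to hit Cmax,ss on first dose: D_load = D_maint·R ≈ 1890 × 1.45283 ≈ 2745.85 mg.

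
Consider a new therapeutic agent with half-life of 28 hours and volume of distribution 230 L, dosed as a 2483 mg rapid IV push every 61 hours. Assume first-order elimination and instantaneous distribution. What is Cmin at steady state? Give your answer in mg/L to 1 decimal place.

τ/t½ = 61/28 ≈ 2.1786, so fraction remaining f = (1/2)^(61/28) ≈ 0.2209.
At steady state, accumulation factor R = 1/(1 − e^(−kτ)) ≈ 1.2835.
Single-dose peak C₀ = D/Vd = 2483/230 ≈ 10.796 mg/L.
Cmax,ss = C₀/(1 − f) ≈ 10.796/0.7791 ≈ 13.857 mg/L.
One interval later, Cmin,ss = Cmax,ss·e^(−kτ) ≈ 13.857 × 0.2209 ≈ 3.061 mg/L.

3.1 mg/L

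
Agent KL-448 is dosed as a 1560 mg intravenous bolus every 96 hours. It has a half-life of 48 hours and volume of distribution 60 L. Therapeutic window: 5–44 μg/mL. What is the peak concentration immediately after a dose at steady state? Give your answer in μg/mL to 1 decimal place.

τ = 96 h = 2 half-lives, so f = (1/2)^2 = 0.25.
Accumulation ratio R = 1/(1 − f) = 1/0.75 = 4/3.
Single-dose peak C₀ = D/Vd = 1560/60 = 26 μg/mL.
Steady-state peak Cmax,ss = C₀·R = 26 × 4/3 ≈ 34.667 μg/mL.
Peak 34.7 μg/mL vs MTC 44 μg/mL: below toxic threshold.

34.7 μg/mL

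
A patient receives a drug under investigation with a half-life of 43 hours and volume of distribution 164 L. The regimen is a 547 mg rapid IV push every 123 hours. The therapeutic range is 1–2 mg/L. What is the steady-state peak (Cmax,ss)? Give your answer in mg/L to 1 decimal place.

k = ln2/t½ = ln2/43 ≈ 0.016120 h⁻¹; fraction remaining f = e^(−kτ) = e^(−0.016120×123) ≈ 0.1377.
Accumulation ratio R = 1/(1 − f) ≈ 1/0.8623 ≈ 1.1597.
Single-dose peak C₀ = D/Vd = 547/164 ≈ 3.335 mg/L.
Steady-state peak Cmax,ss = C₀·R ≈ 3.335 × 1.1597 ≈ 3.868 mg/L.
Peak 3.9 mg/L vs MTC 2 mg/L: exceeds toxic threshold.

3.9 mg/L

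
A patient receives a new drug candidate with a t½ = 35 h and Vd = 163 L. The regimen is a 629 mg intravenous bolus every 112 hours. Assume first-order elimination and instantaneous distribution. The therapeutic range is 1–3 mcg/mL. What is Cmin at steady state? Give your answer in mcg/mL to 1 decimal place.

Over one 112-h interval, 112/35 ≈ 3.2 half-lives elapse, leaving f ≈ 0.1088 of each dose.
Each bolus raises the concentration by D/Vd = 629/163 ≈ 3.859 mcg/mL.
Steady-state trough Cmin,ss = C₀·f/(1−f) ≈ 3.859 × 0.1088/0.8912 ≈ 0.471 mcg/mL.
Trough 0.5 mcg/mL vs MEC 1 mcg/mL: subtherapeutic.

0.5 mcg/mL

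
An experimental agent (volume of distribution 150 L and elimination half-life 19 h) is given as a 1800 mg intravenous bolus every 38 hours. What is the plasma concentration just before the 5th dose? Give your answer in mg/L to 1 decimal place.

4.0 mg/L

f = (1/2)^(τ/t½) = (1/2)^(38/19) ≈ 0.2500.
C₀ = D/Vd = 1800/150 ≈ 12.000 mg/L.
Before the 5th dose, 4 doses have been given. Superposition: Cmin = C₀·(f + f² + … + f^4).
≈ 12.000 × (0.2500 + 0.0625 + 0.0156 + 0.0039) ≈ 12.000 × 0.3320 ≈ 3.984 mg/L.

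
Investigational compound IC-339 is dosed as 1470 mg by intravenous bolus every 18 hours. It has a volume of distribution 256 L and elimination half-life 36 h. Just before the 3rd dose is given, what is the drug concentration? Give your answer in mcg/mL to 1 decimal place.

6.9 mcg/mL

f = (1/2)^(τ/t½) = (1/2)^(18/36) ≈ 0.7071.
C₀ = D/Vd = 1470/256 ≈ 5.742 mcg/mL.
Before the 3rd dose, 2 doses have been given. Superposition: Cmin = C₀·(f + f²).
≈ 5.742 × (0.7071 + 0.5000) ≈ 5.742 × 1.2071 ≈ 6.931 mcg/mL.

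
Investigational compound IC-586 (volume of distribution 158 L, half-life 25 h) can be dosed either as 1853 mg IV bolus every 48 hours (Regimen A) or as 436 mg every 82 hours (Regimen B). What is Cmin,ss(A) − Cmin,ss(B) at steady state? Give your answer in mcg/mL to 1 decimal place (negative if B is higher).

3.9 mcg/mL

Regimen A: f = (1/2)^(48/25) ≈ 0.2643; Cmin,ss = (1853/158)·f/(1−f) ≈ 4.213 mcg/mL.
Regimen B: f = (1/2)^(82/25) ≈ 0.1029; Cmin,ss = (436/158)·f/(1−f) ≈ 0.317 mcg/mL.
Difference ≈ 4.213 − 0.317 ≈ 3.896 mcg/mL.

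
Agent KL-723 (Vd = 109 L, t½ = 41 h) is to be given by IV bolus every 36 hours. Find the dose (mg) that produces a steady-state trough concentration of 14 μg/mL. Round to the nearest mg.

τ/t½ = 36/41 ≈ 0.87805, so f = (1/2)^(36/41) ≈ 0.544103.
Cmin,ss = (D/Vd)·f/(1−f), so D = Cmin,ss·Vd·(1−f)/f.
D = 14 × 109 × (1−f)/f ≈ 14 × 109 × 0.83789 ≈ 1278.62 mg.

1279 mg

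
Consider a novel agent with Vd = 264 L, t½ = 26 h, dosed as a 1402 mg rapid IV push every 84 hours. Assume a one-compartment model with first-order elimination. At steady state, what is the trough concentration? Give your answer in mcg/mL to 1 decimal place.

0.6 mcg/mL

τ/t½ = 84/26 ≈ 3.2308, so fraction remaining f = (1/2)^(84/26) ≈ 0.1065.
Each bolus raises the concentration by D/Vd = 1402/264 ≈ 5.311 mcg/mL.
Steady-state trough Cmin,ss = C₀·f/(1−f) ≈ 5.311 × 0.1065/0.8935 ≈ 0.633 mcg/mL.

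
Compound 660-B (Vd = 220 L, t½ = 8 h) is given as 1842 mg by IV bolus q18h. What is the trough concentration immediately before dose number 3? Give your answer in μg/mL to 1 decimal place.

f = (1/2)^(τ/t½) = (1/2)^(18/8) ≈ 0.2102.
C₀ = D/Vd = 1842/220 ≈ 8.373 μg/mL.
Before the 3rd dose, 2 doses have been given. Superposition: Cmin = C₀·(f + f²).
≈ 8.373 × (0.2102 + 0.0442) ≈ 8.373 × 0.2544 ≈ 2.130 μg/mL.

2.1 μg/mL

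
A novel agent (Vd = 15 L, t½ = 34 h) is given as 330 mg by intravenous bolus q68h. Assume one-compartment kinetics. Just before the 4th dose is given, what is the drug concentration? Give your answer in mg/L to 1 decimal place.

7.2 mg/L

f = (1/2)^(τ/t½) = (1/2)^(68/34) ≈ 0.2500.
C₀ = D/Vd = 330/15 ≈ 22.000 mg/L.
Before the 4th dose, 3 doses have been given. Superposition: Cmin = C₀·(f + f² + … + f^3).
≈ 22.000 × (0.2500 + 0.0625 + 0.0156) ≈ 22.000 × 0.3281 ≈ 7.218 mg/L.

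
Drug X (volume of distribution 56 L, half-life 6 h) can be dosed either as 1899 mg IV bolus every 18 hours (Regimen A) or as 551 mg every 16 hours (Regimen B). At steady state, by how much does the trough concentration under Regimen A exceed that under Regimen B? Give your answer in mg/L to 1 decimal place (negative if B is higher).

3.0 mg/L

Regimen A: f = (1/2)^(18/6) ≈ 0.1250; Cmin,ss = (1899/56)·f/(1−f) ≈ 4.844 mg/L.
Regimen B: f = (1/2)^(16/6) ≈ 0.1575; Cmin,ss = (551/56)·f/(1−f) ≈ 1.839 mg/L.
Difference ≈ 4.844 − 1.839 ≈ 3.005 mg/L.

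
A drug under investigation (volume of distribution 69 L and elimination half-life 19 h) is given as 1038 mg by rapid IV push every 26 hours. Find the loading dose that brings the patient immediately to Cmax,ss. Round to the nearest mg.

1694 mg

f = (1/2)^(26/19) ≈ 0.387315; accumulation ratio R = 1/(1−f) ≈ 1.63216.
Loading dose to hit Cmax,ss on first dose: D_load = D_maint·R ≈ 1038 × 1.63216 ≈ 1694.18 mg.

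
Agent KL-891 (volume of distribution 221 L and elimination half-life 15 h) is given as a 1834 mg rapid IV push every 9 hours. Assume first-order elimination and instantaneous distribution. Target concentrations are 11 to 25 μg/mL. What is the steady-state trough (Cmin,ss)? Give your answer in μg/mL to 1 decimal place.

τ/t½ = 9/15 ≈ 0.6, so fraction remaining f = (1/2)^(9/15) ≈ 0.6598.
Accumulation ratio R = 1/(1 − f) ≈ 1/0.3402 ≈ 2.9394.
Single-dose peak C₀ = D/Vd = 1834/221 ≈ 8.299 μg/mL.
Cmax,ss = C₀/(1 − f) ≈ 8.299/0.3402 ≈ 24.394 μg/mL.
One interval later, Cmin,ss = Cmax,ss·e^(−kτ) ≈ 24.394 × 0.6598 ≈ 16.095 μg/mL.
Trough 16.1 μg/mL vs MEC 11 μg/mL: adequate.

16.1 μg/mL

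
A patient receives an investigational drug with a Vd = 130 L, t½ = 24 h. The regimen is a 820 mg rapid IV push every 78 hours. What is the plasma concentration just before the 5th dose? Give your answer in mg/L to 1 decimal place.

0.7 mg/L

f = (1/2)^(τ/t½) = (1/2)^(78/24) ≈ 0.1051.
C₀ = D/Vd = 820/130 ≈ 6.308 mg/L.
Before the 5th dose, 4 doses have been given. Superposition: Cmin = C₀·(f + f² + … + f^4).
≈ 6.308 × (0.1051 + 0.0110 + 0.0012 + 0.0001) ≈ 6.308 × 0.1174 ≈ 0.741 mg/L.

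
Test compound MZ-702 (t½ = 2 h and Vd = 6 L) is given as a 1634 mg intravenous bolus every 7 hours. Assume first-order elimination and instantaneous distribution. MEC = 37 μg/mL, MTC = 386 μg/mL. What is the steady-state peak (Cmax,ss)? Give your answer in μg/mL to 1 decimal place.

Over one 7-h interval, 7/2 ≈ 3.5 half-lives elapse, leaving f ≈ 0.0884 of each dose.
Accumulation ratio R = 1/(1 − f) ≈ 1/0.9116 ≈ 1.0970.
Single-dose peak C₀ = D/Vd = 1634/6 ≈ 272.333 μg/mL.
Steady-state peak Cmax,ss = C₀·R ≈ 272.333 × 1.0970 ≈ 298.749 μg/mL.
Peak 298.7 μg/mL vs MTC 386 μg/mL: below toxic threshold.

298.7 μg/mL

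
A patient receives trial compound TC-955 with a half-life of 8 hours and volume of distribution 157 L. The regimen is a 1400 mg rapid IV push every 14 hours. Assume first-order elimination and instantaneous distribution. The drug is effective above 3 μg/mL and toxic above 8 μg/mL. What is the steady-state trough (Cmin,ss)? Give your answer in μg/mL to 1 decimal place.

3.8 μg/mL

τ/t½ = 14/8 ≈ 1.75, so fraction remaining f = (1/2)^(14/8) ≈ 0.2973.
At steady state, accumulation factor R = 1/(1 − e^(−kτ)) ≈ 1.4231.
Each bolus raises the concentration by D/Vd = 1400/157 ≈ 8.917 μg/mL.
Cmax,ss = C₀/(1 − f) ≈ 8.917/0.7027 ≈ 12.690 μg/mL.
One interval later, Cmin,ss = Cmax,ss·e^(−kτ) ≈ 12.690 × 0.2973 ≈ 3.773 μg/mL.
Trough 3.8 μg/mL vs MEC 3 μg/mL: adequate.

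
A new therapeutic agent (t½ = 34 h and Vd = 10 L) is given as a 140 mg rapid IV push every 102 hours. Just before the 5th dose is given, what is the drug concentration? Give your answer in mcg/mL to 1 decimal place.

f = (1/2)^(τ/t½) = (1/2)^(102/34) ≈ 0.1250.
C₀ = D/Vd = 140/10 ≈ 14.000 mcg/mL.
Before the 5th dose, 4 doses have been given. Superposition: Cmin = C₀·(f + f² + … + f^4).
≈ 14.000 × (0.1250 + 0.0156 + 0.0020 + 0.0002) ≈ 14.000 × 0.1428 ≈ 1.999 mcg/mL.

2.0 mcg/mL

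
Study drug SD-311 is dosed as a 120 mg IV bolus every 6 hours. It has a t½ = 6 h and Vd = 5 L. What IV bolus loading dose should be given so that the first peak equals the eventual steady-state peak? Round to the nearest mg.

f = (1/2)^(6/6) ≈ 0.500000; accumulation ratio R = 1/(1−f) ≈ 2.00000.
Loading dose to hit Cmax,ss on first dose: D_load = D_maint·R ≈ 120 × 2.00000 ≈ 240.00 mg.

240 mg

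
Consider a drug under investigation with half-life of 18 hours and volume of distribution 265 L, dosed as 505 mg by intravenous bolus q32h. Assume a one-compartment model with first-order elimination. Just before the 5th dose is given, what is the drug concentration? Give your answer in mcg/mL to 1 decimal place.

0.8 mcg/mL

f = (1/2)^(τ/t½) = (1/2)^(32/18) ≈ 0.2916.
C₀ = D/Vd = 505/265 ≈ 1.906 mcg/mL.
Before the 5th dose, 4 doses have been given. Superposition: Cmin = C₀·(f + f² + … + f^4).
≈ 1.906 × (0.2916 + 0.0850 + 0.0248 + 0.0072) ≈ 1.906 × 0.4086 ≈ 0.779 mcg/mL.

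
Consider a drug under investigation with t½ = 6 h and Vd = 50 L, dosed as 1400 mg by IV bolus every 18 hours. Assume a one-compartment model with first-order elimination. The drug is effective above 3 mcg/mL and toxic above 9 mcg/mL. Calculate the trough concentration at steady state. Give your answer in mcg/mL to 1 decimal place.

The dosing interval is 3 half-lives, so f = 2^(−3) = 0.125.
Accumulation ratio R = 1/(1 − f) = 1/0.875 = 8/7.
Single-dose peak C₀ = D/Vd = 1400/50 = 28 mcg/mL.
Steady-state peak Cmax,ss = C₀·R = 28 × 8/7 ≈ 32.000 mcg/mL.
Steady-state trough Cmin,ss = Cmax,ss·f ≈ 32.000 × 0.125 ≈ 4.000 mcg/mL.
Trough 4.0 mcg/mL vs MEC 3 mcg/mL: adequate.

4.0 mcg/mL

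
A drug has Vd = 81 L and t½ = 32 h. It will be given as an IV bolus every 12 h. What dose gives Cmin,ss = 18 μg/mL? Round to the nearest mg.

433 mg

τ/t½ = 12/32 ≈ 0.375, so f = (1/2)^(12/32) ≈ 0.771105.
Cmin,ss = (D/Vd)·f/(1−f), so D = Cmin,ss·Vd·(1−f)/f.
D = 18 × 81 × (1−f)/f ≈ 18 × 81 × 0.29684 ≈ 432.79 mg.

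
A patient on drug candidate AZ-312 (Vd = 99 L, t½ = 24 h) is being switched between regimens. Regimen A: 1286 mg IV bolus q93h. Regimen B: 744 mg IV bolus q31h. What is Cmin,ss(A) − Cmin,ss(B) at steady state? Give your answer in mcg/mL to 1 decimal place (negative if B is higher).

Regimen A: f = (1/2)^(93/24) ≈ 0.0682; Cmin,ss = (1286/99)·f/(1−f) ≈ 0.951 mcg/mL.
Regimen B: f = (1/2)^(31/24) ≈ 0.4085; Cmin,ss = (744/99)·f/(1−f) ≈ 5.190 mcg/mL.
Difference ≈ 0.951 − 5.190 ≈ -4.239 mcg/mL.

-4.2 mcg/mL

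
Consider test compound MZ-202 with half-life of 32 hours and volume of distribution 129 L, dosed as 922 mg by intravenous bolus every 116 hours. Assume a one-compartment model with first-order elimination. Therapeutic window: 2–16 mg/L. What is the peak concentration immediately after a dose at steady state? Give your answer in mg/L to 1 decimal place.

τ/t½ = 116/32 ≈ 3.625, so fraction remaining f = (1/2)^(116/32) ≈ 0.0811.
At steady state, accumulation factor R = 1/(1 − e^(−kτ)) ≈ 1.0883.
Each bolus raises the concentration by D/Vd = 922/129 ≈ 7.147 mg/L.
Cmax,ss = C₀/(1 − f) ≈ 7.147/0.9189 ≈ 7.778 mg/L.
Peak 7.8 mg/L vs MTC 16 mg/L: below toxic threshold.

7.8 mg/L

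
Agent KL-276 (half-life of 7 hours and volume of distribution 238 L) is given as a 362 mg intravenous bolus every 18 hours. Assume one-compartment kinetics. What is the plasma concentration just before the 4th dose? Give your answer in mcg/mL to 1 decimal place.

f = (1/2)^(τ/t½) = (1/2)^(18/7) ≈ 0.1682.
C₀ = D/Vd = 362/238 ≈ 1.521 mcg/mL.
Before the 4th dose, 3 doses have been given. Superposition: Cmin = C₀·(f + f² + … + f^3).
≈ 1.521 × (0.1682 + 0.0283 + 0.0048) ≈ 1.521 × 0.2013 ≈ 0.306 mcg/mL.

0.3 mcg/mL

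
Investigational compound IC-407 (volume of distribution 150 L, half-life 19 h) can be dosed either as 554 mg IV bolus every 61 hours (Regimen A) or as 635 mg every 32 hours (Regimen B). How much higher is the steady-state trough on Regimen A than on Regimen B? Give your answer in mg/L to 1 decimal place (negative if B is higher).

-1.5 mg/L

Regimen A: f = (1/2)^(61/19) ≈ 0.1080; Cmin,ss = (554/150)·f/(1−f) ≈ 0.447 mg/L.
Regimen B: f = (1/2)^(32/19) ≈ 0.3112; Cmin,ss = (635/150)·f/(1−f) ≈ 1.913 mg/L.
Difference ≈ 0.447 − 1.913 ≈ -1.466 mg/L.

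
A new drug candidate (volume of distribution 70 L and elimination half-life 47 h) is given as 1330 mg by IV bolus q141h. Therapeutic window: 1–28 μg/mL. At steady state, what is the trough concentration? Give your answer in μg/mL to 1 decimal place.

The dosing interval is 3 half-lives, so f = 2^(−3) = 0.125.
At steady state, R = 1/(1 − 0.125) = 8/7.
Single-dose peak C₀ = D/Vd = 1330/70 = 19 μg/mL.
Steady-state peak Cmax,ss = C₀·R = 19 × 8/7 ≈ 21.714 μg/mL.
Steady-state trough Cmin,ss = Cmax,ss·f ≈ 21.714 × 0.125 ≈ 2.714 μg/mL.
Trough 2.7 μg/mL vs MEC 1 μg/mL: adequate.

2.7 μg/mL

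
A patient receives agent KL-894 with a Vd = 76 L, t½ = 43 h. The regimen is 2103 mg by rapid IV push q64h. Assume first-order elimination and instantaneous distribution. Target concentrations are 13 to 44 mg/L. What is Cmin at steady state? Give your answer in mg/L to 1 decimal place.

15.3 mg/L

k = ln2/t½ = ln2/43 ≈ 0.016120 h⁻¹; fraction remaining f = e^(−kτ) = e^(−0.016120×64) ≈ 0.3564.
At steady state, accumulation factor R = 1/(1 − e^(−kτ)) ≈ 1.5538.
Single-dose peak C₀ = D/Vd = 2103/76 ≈ 27.671 mg/L.
Steady-state peak Cmax,ss = C₀·R ≈ 27.671 × 1.5538 ≈ 42.995 mg/L.
Steady-state trough Cmin,ss = Cmax,ss·f ≈ 42.995 × 0.3564 ≈ 15.323 mg/L.
Trough 15.3 mg/L vs MEC 13 mg/L: adequate.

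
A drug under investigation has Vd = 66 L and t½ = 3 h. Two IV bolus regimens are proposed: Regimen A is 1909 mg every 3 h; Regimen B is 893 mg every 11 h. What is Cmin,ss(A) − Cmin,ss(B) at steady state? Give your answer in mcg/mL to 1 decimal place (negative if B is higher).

Regimen A: f = (1/2)^(3/3) ≈ 0.5000; Cmin,ss = (1909/66)·f/(1−f) ≈ 28.924 mcg/mL.
Regimen B: f = (1/2)^(11/3) ≈ 0.0787; Cmin,ss = (893/66)·f/(1−f) ≈ 1.156 mcg/mL.
Difference ≈ 28.924 − 1.156 ≈ 27.768 mcg/mL.

27.8 mcg/mL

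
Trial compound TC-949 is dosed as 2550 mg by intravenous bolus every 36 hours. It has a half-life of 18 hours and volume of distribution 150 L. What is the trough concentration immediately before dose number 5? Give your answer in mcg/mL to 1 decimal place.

5.6 mcg/mL

f = (1/2)^(τ/t½) = (1/2)^(36/18) ≈ 0.2500.
C₀ = D/Vd = 2550/150 ≈ 17.000 mcg/mL.
Before the 5th dose, 4 doses have been given. Superposition: Cmin = C₀·(f + f² + … + f^4).
≈ 17.000 × (0.2500 + 0.0625 + 0.0156 + 0.0039) ≈ 17.000 × 0.3320 ≈ 5.644 mcg/mL.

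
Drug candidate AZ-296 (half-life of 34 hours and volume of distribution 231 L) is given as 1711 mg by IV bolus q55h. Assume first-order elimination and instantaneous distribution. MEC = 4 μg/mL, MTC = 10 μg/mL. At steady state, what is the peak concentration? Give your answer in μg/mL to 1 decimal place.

11.0 μg/mL

τ/t½ = 55/34 ≈ 1.6176, so fraction remaining f = (1/2)^(55/34) ≈ 0.3259.
Accumulation ratio R = 1/(1 − f) ≈ 1/0.6741 ≈ 1.4835.
Each bolus raises the concentration by D/Vd = 1711/231 ≈ 7.407 μg/mL.
Steady-state peak Cmax,ss = C₀·R ≈ 7.407 × 1.4835 ≈ 10.988 μg/mL.
Peak 11.0 μg/mL vs MTC 10 μg/mL: exceeds toxic threshold.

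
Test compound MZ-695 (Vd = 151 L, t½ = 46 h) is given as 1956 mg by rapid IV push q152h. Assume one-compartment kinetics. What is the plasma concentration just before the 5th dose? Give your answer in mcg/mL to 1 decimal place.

1.5 mcg/mL

f = (1/2)^(τ/t½) = (1/2)^(152/46) ≈ 0.1012.
C₀ = D/Vd = 1956/151 ≈ 12.954 mcg/mL.
Before the 5th dose, 4 doses have been given. Superposition: Cmin = C₀·(f + f² + … + f^4).
≈ 12.954 × (0.1012 + 0.0102 + 0.0010 + 0.0001) ≈ 12.954 × 0.1125 ≈ 1.457 mcg/mL.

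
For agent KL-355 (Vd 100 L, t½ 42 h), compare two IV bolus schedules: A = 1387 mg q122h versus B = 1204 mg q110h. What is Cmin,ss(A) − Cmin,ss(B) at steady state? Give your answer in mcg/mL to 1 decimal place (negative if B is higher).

Regimen A: f = (1/2)^(122/42) ≈ 0.1335; Cmin,ss = (1387/100)·f/(1−f) ≈ 2.137 mcg/mL.
Regimen B: f = (1/2)^(110/42) ≈ 0.1628; Cmin,ss = (1204/100)·f/(1−f) ≈ 2.341 mcg/mL.
Difference ≈ 2.137 − 2.341 ≈ -0.204 mcg/mL.

-0.2 mcg/mL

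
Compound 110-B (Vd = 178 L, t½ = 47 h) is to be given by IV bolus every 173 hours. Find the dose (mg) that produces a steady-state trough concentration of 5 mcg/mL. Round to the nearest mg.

τ/t½ = 173/47 ≈ 3.6809, so f = (1/2)^(173/47) ≈ 0.077975.
Cmin,ss = (D/Vd)·f/(1−f), so D = Cmin,ss·Vd·(1−f)/f.
D = 5 × 178 × (1−f)/f ≈ 5 × 178 × 11.82462 ≈ 10523.91 mg.

10524 mg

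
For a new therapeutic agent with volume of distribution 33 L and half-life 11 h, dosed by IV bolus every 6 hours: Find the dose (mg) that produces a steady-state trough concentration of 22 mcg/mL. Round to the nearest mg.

334 mg

τ/t½ = 6/11 ≈ 0.54545, so f = (1/2)^(6/11) ≈ 0.685175.
Cmin,ss = (D/Vd)·f/(1−f), so D = Cmin,ss·Vd·(1−f)/f.
D = 22 × 33 × (1−f)/f ≈ 22 × 33 × 0.45948 ≈ 333.58 mg.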